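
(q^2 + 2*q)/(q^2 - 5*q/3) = 3*(q + 2)/(3*q - 5)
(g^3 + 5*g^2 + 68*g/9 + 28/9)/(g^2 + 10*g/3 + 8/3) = (9*g^2 + 27*g + 14)/(3*(3*g + 4))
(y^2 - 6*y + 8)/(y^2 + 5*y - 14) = (y - 4)/(y + 7)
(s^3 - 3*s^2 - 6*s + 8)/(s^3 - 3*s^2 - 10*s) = (s^2 - 5*s + 4)/(s*(s - 5))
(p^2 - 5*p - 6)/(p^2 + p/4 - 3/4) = 4*(p - 6)/(4*p - 3)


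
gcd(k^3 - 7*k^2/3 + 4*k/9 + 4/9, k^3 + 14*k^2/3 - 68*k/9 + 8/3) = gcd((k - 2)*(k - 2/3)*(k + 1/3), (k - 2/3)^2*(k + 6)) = k - 2/3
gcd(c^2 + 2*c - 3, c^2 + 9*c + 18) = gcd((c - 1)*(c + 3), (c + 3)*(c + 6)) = c + 3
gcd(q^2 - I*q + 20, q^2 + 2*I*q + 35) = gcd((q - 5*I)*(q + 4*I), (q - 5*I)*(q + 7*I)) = q - 5*I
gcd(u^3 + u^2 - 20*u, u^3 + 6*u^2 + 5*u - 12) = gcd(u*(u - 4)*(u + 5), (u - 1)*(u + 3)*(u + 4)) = 1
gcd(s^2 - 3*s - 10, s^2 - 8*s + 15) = s - 5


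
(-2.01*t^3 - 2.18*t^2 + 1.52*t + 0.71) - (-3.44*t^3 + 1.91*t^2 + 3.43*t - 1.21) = 1.43*t^3 - 4.09*t^2 - 1.91*t + 1.92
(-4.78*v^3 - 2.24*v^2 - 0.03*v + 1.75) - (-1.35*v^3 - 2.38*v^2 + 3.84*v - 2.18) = -3.43*v^3 + 0.14*v^2 - 3.87*v + 3.93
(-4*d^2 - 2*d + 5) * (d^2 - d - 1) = -4*d^4 + 2*d^3 + 11*d^2 - 3*d - 5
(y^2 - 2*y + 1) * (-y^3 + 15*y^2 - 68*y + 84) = -y^5 + 17*y^4 - 99*y^3 + 235*y^2 - 236*y + 84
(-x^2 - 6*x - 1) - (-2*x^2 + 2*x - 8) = x^2 - 8*x + 7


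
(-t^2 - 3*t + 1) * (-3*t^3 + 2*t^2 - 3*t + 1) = 3*t^5 + 7*t^4 - 6*t^3 + 10*t^2 - 6*t + 1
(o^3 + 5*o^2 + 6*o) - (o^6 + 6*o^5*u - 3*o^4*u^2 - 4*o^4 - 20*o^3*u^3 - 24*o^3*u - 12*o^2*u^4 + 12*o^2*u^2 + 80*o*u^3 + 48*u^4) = -o^6 - 6*o^5*u + 3*o^4*u^2 + 4*o^4 + 20*o^3*u^3 + 24*o^3*u + o^3 + 12*o^2*u^4 - 12*o^2*u^2 + 5*o^2 - 80*o*u^3 + 6*o - 48*u^4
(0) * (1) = 0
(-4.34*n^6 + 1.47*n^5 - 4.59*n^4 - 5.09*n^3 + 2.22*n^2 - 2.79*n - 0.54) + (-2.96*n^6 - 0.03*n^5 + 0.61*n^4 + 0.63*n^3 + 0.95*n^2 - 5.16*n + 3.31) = -7.3*n^6 + 1.44*n^5 - 3.98*n^4 - 4.46*n^3 + 3.17*n^2 - 7.95*n + 2.77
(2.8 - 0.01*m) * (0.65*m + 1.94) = -0.0065*m^2 + 1.8006*m + 5.432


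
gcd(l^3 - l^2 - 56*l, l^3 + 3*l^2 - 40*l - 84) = l + 7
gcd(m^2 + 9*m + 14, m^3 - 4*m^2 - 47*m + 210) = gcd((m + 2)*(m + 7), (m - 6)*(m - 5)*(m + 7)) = m + 7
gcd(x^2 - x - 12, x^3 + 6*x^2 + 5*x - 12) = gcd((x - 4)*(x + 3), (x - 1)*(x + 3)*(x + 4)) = x + 3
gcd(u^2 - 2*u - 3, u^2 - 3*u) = u - 3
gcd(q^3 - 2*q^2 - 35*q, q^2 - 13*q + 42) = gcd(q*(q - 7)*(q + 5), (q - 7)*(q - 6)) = q - 7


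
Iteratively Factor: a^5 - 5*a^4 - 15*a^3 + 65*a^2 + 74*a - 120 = (a - 1)*(a^4 - 4*a^3 - 19*a^2 + 46*a + 120) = (a - 1)*(a + 3)*(a^3 - 7*a^2 + 2*a + 40) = (a - 1)*(a + 2)*(a + 3)*(a^2 - 9*a + 20) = (a - 5)*(a - 1)*(a + 2)*(a + 3)*(a - 4)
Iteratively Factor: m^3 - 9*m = (m + 3)*(m^2 - 3*m) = m*(m + 3)*(m - 3)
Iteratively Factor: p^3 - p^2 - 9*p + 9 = (p - 1)*(p^2 - 9) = (p - 1)*(p + 3)*(p - 3)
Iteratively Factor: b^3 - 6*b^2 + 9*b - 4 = (b - 1)*(b^2 - 5*b + 4) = (b - 4)*(b - 1)*(b - 1)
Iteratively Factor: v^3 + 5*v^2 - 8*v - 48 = (v - 3)*(v^2 + 8*v + 16) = (v - 3)*(v + 4)*(v + 4)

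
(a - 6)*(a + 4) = a^2 - 2*a - 24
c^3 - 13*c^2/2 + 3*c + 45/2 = (c - 5)*(c - 3)*(c + 3/2)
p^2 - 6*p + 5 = (p - 5)*(p - 1)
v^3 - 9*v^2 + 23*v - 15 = (v - 5)*(v - 3)*(v - 1)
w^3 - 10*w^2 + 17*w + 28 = (w - 7)*(w - 4)*(w + 1)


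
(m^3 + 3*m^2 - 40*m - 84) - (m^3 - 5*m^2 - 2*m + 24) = 8*m^2 - 38*m - 108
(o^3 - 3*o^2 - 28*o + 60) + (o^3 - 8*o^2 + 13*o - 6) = 2*o^3 - 11*o^2 - 15*o + 54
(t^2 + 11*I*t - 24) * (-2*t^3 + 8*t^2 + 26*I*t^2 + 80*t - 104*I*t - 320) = -2*t^5 + 8*t^4 + 4*I*t^4 - 158*t^3 - 16*I*t^3 + 632*t^2 + 256*I*t^2 - 1920*t - 1024*I*t + 7680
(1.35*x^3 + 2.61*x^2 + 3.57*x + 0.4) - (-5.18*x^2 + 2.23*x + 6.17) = 1.35*x^3 + 7.79*x^2 + 1.34*x - 5.77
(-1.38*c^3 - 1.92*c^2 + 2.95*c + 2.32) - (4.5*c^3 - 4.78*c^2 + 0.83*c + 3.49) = -5.88*c^3 + 2.86*c^2 + 2.12*c - 1.17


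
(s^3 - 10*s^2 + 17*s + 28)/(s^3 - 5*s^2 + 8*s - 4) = (s^3 - 10*s^2 + 17*s + 28)/(s^3 - 5*s^2 + 8*s - 4)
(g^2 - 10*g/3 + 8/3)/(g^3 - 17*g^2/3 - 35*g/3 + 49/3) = (3*g^2 - 10*g + 8)/(3*g^3 - 17*g^2 - 35*g + 49)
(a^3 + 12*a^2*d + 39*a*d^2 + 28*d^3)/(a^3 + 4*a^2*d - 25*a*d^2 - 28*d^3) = (a + 4*d)/(a - 4*d)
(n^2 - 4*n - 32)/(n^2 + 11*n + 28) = (n - 8)/(n + 7)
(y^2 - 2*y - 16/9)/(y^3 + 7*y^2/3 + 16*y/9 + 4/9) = (3*y - 8)/(3*y^2 + 5*y + 2)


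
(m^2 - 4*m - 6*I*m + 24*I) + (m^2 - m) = 2*m^2 - 5*m - 6*I*m + 24*I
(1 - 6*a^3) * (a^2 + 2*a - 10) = -6*a^5 - 12*a^4 + 60*a^3 + a^2 + 2*a - 10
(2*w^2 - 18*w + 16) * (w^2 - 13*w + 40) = 2*w^4 - 44*w^3 + 330*w^2 - 928*w + 640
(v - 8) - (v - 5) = -3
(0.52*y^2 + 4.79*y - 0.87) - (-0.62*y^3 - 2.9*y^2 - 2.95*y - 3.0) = 0.62*y^3 + 3.42*y^2 + 7.74*y + 2.13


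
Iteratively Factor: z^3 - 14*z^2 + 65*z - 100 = (z - 4)*(z^2 - 10*z + 25) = (z - 5)*(z - 4)*(z - 5)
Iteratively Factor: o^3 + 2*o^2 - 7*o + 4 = (o - 1)*(o^2 + 3*o - 4) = (o - 1)^2*(o + 4)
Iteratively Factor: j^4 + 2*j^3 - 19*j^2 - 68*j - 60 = (j + 2)*(j^3 - 19*j - 30) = (j + 2)*(j + 3)*(j^2 - 3*j - 10) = (j - 5)*(j + 2)*(j + 3)*(j + 2)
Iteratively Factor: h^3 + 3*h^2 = (h + 3)*(h^2) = h*(h + 3)*(h)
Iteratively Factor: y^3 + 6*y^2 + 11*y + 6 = (y + 3)*(y^2 + 3*y + 2) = (y + 1)*(y + 3)*(y + 2)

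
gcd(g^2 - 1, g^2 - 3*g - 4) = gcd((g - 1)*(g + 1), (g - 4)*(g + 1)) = g + 1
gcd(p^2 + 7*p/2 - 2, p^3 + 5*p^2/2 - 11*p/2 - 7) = 1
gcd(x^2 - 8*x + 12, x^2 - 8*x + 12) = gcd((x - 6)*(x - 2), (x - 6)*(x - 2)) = x^2 - 8*x + 12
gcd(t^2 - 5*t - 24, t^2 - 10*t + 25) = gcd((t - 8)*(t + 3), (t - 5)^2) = 1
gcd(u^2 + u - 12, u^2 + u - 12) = u^2 + u - 12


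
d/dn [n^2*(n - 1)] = n*(3*n - 2)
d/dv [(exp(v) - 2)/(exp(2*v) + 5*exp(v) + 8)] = (-(exp(v) - 2)*(2*exp(v) + 5) + exp(2*v) + 5*exp(v) + 8)*exp(v)/(exp(2*v) + 5*exp(v) + 8)^2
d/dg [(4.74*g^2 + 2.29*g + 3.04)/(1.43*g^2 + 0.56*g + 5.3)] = (-0.620299999999999*g^2 + 41.5496*g + 10.4346)/(2.0449*g^4 + 1.6016*g^3 + 15.4716*g^2 + 5.936*g + 28.09)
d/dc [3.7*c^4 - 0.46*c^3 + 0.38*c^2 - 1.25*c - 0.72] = 14.8*c^3 - 1.38*c^2 + 0.76*c - 1.25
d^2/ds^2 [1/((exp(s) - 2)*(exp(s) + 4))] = (4*exp(3*s) + 6*exp(2*s) + 36*exp(s) + 16)*exp(s)/(exp(6*s) + 6*exp(5*s) - 12*exp(4*s) - 88*exp(3*s) + 96*exp(2*s) + 384*exp(s) - 512)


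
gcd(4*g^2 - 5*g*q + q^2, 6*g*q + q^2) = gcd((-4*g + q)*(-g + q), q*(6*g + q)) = 1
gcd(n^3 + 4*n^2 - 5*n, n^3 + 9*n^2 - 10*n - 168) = 1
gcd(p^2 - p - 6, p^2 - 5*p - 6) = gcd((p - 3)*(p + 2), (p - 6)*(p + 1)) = 1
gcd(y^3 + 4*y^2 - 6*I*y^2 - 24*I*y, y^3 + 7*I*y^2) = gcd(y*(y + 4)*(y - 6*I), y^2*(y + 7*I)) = y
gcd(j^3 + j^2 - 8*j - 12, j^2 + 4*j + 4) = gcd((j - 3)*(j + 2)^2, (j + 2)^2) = j^2 + 4*j + 4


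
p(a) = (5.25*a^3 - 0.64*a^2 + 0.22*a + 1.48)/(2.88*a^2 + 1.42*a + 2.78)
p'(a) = (-5.76*a - 1.42)*(5.25*a^3 - 0.64*a^2 + 0.22*a + 1.48)/(2.88*a^2 + 1.42*a + 2.78)^2 + (15.75*a^2 - 1.28*a + 0.22)/(2.88*a^2 + 1.42*a + 2.78)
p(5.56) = 8.88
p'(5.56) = 1.84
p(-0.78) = -0.46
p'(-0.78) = 2.74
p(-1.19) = -1.65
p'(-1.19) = 2.92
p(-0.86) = -0.68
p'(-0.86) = 2.86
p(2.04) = 2.48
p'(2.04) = 1.72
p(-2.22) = -4.31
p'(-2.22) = 2.29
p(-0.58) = 0.04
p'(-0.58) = 2.17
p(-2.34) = -4.58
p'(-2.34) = 2.24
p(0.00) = 0.53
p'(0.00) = -0.19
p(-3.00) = -6.00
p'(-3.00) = 2.07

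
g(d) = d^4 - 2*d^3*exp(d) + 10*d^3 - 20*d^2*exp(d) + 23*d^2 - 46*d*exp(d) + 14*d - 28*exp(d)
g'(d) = -2*d^3*exp(d) + 4*d^3 - 26*d^2*exp(d) + 30*d^2 - 86*d*exp(d) + 46*d - 74*exp(d) + 14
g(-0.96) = -0.43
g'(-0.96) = -11.27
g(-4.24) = -85.51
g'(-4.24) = 53.04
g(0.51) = -80.28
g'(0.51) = -162.18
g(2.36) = -2580.86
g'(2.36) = -4403.14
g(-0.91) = -1.02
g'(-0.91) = -12.38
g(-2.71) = -14.81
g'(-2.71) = 30.58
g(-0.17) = -19.27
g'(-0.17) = -43.70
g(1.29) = -373.22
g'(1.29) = -712.77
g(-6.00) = -120.10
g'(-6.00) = -46.15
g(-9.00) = 1008.03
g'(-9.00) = -885.99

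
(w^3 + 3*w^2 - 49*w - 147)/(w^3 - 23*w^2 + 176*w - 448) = (w^2 + 10*w + 21)/(w^2 - 16*w + 64)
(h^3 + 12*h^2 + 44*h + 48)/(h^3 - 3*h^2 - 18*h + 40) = (h^2 + 8*h + 12)/(h^2 - 7*h + 10)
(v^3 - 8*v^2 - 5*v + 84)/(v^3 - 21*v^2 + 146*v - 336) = (v^2 - v - 12)/(v^2 - 14*v + 48)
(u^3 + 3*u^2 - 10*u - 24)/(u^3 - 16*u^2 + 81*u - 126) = (u^2 + 6*u + 8)/(u^2 - 13*u + 42)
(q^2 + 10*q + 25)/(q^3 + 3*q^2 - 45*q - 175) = 1/(q - 7)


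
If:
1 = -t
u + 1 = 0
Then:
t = -1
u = -1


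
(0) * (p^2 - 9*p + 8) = 0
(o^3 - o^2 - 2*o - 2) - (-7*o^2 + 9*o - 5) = o^3 + 6*o^2 - 11*o + 3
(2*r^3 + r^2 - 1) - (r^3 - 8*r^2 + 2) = r^3 + 9*r^2 - 3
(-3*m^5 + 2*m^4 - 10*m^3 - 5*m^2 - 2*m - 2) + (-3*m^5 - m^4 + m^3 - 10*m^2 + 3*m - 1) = -6*m^5 + m^4 - 9*m^3 - 15*m^2 + m - 3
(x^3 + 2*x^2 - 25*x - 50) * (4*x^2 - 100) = 4*x^5 + 8*x^4 - 200*x^3 - 400*x^2 + 2500*x + 5000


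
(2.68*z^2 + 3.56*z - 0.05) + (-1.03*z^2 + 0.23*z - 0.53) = 1.65*z^2 + 3.79*z - 0.58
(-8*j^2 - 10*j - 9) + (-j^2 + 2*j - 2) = -9*j^2 - 8*j - 11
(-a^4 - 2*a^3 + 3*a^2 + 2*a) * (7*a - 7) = -7*a^5 - 7*a^4 + 35*a^3 - 7*a^2 - 14*a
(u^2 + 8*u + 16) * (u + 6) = u^3 + 14*u^2 + 64*u + 96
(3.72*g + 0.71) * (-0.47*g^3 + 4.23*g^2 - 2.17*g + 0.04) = -1.7484*g^4 + 15.4019*g^3 - 5.0691*g^2 - 1.3919*g + 0.0284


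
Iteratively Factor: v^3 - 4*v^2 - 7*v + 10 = (v - 1)*(v^2 - 3*v - 10) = (v - 5)*(v - 1)*(v + 2)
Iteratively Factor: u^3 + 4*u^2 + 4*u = (u + 2)*(u^2 + 2*u) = (u + 2)^2*(u)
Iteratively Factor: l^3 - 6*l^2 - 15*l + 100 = (l - 5)*(l^2 - l - 20) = (l - 5)^2*(l + 4)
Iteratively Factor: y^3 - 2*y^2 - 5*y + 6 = (y - 3)*(y^2 + y - 2) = (y - 3)*(y - 1)*(y + 2)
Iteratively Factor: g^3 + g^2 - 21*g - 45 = (g - 5)*(g^2 + 6*g + 9) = (g - 5)*(g + 3)*(g + 3)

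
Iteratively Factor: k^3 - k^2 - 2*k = (k + 1)*(k^2 - 2*k) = k*(k + 1)*(k - 2)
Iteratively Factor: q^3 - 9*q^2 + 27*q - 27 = (q - 3)*(q^2 - 6*q + 9) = (q - 3)^2*(q - 3)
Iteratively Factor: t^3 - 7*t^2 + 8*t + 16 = (t + 1)*(t^2 - 8*t + 16) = (t - 4)*(t + 1)*(t - 4)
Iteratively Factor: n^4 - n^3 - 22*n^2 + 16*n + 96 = (n + 4)*(n^3 - 5*n^2 - 2*n + 24) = (n - 3)*(n + 4)*(n^2 - 2*n - 8) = (n - 4)*(n - 3)*(n + 4)*(n + 2)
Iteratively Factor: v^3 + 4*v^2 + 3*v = (v + 1)*(v^2 + 3*v) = (v + 1)*(v + 3)*(v)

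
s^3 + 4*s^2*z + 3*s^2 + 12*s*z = s*(s + 3)*(s + 4*z)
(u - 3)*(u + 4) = u^2 + u - 12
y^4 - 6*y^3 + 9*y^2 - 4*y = y*(y - 4)*(y - 1)^2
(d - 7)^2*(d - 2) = d^3 - 16*d^2 + 77*d - 98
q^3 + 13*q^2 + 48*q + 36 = (q + 1)*(q + 6)^2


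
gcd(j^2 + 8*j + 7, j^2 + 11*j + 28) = j + 7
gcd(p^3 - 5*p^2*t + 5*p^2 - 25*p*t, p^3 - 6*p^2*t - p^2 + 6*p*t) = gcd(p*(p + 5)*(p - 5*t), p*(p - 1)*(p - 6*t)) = p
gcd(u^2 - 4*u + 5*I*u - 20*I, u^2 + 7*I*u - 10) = u + 5*I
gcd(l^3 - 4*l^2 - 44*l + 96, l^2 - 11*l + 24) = l - 8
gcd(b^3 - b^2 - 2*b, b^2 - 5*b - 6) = b + 1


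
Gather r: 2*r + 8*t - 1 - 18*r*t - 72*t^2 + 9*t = r*(2 - 18*t) - 72*t^2 + 17*t - 1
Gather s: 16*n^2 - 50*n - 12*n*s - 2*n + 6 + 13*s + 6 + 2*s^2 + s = 16*n^2 - 52*n + 2*s^2 + s*(14 - 12*n) + 12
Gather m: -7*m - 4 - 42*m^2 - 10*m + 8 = -42*m^2 - 17*m + 4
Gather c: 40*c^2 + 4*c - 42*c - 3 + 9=40*c^2 - 38*c + 6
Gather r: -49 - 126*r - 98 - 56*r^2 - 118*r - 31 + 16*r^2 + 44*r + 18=-40*r^2 - 200*r - 160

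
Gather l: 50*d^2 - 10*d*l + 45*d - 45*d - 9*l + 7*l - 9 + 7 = 50*d^2 + l*(-10*d - 2) - 2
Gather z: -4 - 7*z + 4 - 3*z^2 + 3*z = -3*z^2 - 4*z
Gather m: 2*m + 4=2*m + 4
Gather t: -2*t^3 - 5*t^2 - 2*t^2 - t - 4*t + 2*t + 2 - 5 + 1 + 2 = -2*t^3 - 7*t^2 - 3*t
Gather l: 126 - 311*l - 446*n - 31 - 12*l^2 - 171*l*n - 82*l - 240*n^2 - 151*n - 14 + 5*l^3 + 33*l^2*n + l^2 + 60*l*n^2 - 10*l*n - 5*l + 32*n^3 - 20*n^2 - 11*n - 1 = 5*l^3 + l^2*(33*n - 11) + l*(60*n^2 - 181*n - 398) + 32*n^3 - 260*n^2 - 608*n + 80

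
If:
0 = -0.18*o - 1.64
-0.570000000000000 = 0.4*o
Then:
No Solution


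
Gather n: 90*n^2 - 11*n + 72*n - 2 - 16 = 90*n^2 + 61*n - 18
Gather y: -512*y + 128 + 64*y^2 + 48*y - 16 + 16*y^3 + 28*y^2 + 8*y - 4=16*y^3 + 92*y^2 - 456*y + 108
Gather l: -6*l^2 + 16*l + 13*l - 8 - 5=-6*l^2 + 29*l - 13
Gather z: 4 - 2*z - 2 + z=2 - z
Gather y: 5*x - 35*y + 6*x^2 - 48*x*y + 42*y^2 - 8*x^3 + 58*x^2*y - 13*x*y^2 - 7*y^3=-8*x^3 + 6*x^2 + 5*x - 7*y^3 + y^2*(42 - 13*x) + y*(58*x^2 - 48*x - 35)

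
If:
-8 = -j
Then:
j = 8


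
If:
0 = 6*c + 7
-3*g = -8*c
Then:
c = -7/6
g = -28/9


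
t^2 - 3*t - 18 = (t - 6)*(t + 3)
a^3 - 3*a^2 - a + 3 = (a - 3)*(a - 1)*(a + 1)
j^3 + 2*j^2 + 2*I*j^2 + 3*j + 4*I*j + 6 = (j + 2)*(j - I)*(j + 3*I)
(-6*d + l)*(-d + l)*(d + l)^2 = 6*d^4 + 5*d^3*l - 7*d^2*l^2 - 5*d*l^3 + l^4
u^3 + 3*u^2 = u^2*(u + 3)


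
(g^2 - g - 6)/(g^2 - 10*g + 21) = (g + 2)/(g - 7)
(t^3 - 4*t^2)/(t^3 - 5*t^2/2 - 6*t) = 2*t/(2*t + 3)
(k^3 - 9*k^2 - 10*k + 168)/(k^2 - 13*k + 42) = k + 4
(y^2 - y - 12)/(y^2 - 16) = (y + 3)/(y + 4)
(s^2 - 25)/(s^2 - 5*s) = (s + 5)/s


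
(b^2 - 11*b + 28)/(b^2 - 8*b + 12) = (b^2 - 11*b + 28)/(b^2 - 8*b + 12)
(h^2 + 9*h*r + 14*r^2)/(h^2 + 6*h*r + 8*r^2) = (h + 7*r)/(h + 4*r)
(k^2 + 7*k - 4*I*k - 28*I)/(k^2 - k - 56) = (k - 4*I)/(k - 8)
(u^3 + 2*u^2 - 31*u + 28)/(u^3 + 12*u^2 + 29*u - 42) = (u - 4)/(u + 6)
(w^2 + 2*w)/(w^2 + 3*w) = (w + 2)/(w + 3)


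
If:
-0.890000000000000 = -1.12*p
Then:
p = 0.79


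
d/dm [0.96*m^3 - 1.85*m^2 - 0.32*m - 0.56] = 2.88*m^2 - 3.7*m - 0.32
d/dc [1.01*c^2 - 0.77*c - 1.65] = 2.02*c - 0.77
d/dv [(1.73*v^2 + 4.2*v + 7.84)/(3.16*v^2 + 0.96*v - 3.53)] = (-11.6112*v^2 - 61.7626*v - 22.3524)/(9.9856*v^4 + 6.0672*v^3 - 21.388*v^2 - 6.7776*v + 12.4609)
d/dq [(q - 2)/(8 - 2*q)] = 1/(q^2 - 8*q + 16)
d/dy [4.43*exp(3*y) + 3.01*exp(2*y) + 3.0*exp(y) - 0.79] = (13.29*exp(2*y) + 6.02*exp(y) + 3.0)*exp(y)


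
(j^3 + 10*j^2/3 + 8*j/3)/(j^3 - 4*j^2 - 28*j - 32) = j*(3*j + 4)/(3*(j^2 - 6*j - 16))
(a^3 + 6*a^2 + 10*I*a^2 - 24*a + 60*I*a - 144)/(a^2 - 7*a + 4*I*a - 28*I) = (a^2 + 6*a*(1 + I) + 36*I)/(a - 7)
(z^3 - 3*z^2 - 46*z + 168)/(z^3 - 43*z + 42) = (z - 4)/(z - 1)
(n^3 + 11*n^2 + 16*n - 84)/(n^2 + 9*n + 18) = (n^2 + 5*n - 14)/(n + 3)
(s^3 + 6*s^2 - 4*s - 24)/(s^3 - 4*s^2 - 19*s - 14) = (s^2 + 4*s - 12)/(s^2 - 6*s - 7)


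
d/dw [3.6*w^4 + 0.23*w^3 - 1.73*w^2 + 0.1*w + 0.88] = 14.4*w^3 + 0.69*w^2 - 3.46*w + 0.1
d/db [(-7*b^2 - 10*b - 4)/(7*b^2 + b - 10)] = (63*b^2 + 196*b + 104)/(49*b^4 + 14*b^3 - 139*b^2 - 20*b + 100)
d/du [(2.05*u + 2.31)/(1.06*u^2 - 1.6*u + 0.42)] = (-2.173*u^2 - 4.8972*u + 4.557)/(1.1236*u^4 - 3.392*u^3 + 3.4504*u^2 - 1.344*u + 0.1764)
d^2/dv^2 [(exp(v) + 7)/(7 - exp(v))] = 14*(-exp(v) - 7)*exp(v)/(exp(3*v) - 21*exp(2*v) + 147*exp(v) - 343)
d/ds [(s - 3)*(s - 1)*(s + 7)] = 3*s^2 + 6*s - 25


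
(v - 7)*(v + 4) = v^2 - 3*v - 28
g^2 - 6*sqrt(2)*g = g*(g - 6*sqrt(2))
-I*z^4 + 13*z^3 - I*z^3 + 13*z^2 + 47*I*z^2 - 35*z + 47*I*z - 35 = (z + 1)*(z + 5*I)*(z + 7*I)*(-I*z + 1)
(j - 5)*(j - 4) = j^2 - 9*j + 20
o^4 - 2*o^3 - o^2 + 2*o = o*(o - 2)*(o - 1)*(o + 1)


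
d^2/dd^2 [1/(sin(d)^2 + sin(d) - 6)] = (-4*sin(d)^4 - 3*sin(d)^3 - 19*sin(d)^2 + 14)/(sin(d)^2 + sin(d) - 6)^3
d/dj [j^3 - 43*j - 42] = 3*j^2 - 43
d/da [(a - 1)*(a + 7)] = 2*a + 6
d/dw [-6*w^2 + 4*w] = 4 - 12*w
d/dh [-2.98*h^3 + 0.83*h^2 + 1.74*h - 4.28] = -8.94*h^2 + 1.66*h + 1.74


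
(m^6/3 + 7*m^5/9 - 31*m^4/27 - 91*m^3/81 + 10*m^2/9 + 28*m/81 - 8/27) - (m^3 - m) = m^6/3 + 7*m^5/9 - 31*m^4/27 - 172*m^3/81 + 10*m^2/9 + 109*m/81 - 8/27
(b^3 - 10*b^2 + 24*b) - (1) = b^3 - 10*b^2 + 24*b - 1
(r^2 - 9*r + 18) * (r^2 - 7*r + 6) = r^4 - 16*r^3 + 87*r^2 - 180*r + 108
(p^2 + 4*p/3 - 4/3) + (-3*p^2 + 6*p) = -2*p^2 + 22*p/3 - 4/3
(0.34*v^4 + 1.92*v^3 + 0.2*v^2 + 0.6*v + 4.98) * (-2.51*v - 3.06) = -0.8534*v^5 - 5.8596*v^4 - 6.3772*v^3 - 2.118*v^2 - 14.3358*v - 15.2388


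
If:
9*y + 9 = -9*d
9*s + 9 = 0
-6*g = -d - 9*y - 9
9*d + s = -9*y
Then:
No Solution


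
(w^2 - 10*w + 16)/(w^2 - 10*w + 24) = (w^2 - 10*w + 16)/(w^2 - 10*w + 24)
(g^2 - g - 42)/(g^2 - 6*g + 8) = (g^2 - g - 42)/(g^2 - 6*g + 8)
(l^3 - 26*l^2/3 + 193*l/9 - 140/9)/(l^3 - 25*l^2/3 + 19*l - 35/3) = (l - 4/3)/(l - 1)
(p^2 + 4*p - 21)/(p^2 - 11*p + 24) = (p + 7)/(p - 8)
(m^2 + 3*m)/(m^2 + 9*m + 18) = m/(m + 6)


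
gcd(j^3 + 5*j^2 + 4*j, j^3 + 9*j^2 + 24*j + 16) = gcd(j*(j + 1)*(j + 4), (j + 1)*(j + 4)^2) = j^2 + 5*j + 4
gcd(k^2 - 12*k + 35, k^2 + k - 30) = k - 5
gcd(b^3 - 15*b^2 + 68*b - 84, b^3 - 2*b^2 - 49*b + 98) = b^2 - 9*b + 14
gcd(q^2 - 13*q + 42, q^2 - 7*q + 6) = q - 6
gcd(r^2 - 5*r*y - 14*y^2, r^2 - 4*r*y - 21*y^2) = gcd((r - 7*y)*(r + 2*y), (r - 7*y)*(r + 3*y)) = -r + 7*y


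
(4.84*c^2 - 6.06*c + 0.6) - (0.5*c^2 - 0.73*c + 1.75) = 4.34*c^2 - 5.33*c - 1.15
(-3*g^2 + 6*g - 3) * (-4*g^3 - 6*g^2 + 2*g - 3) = 12*g^5 - 6*g^4 - 30*g^3 + 39*g^2 - 24*g + 9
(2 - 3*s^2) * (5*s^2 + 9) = -15*s^4 - 17*s^2 + 18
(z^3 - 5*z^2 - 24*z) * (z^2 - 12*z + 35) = z^5 - 17*z^4 + 71*z^3 + 113*z^2 - 840*z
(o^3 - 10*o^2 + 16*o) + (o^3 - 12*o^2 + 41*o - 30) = 2*o^3 - 22*o^2 + 57*o - 30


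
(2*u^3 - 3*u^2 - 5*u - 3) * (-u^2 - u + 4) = -2*u^5 + u^4 + 16*u^3 - 4*u^2 - 17*u - 12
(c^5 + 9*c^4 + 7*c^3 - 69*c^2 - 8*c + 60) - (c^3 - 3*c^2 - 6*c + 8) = c^5 + 9*c^4 + 6*c^3 - 66*c^2 - 2*c + 52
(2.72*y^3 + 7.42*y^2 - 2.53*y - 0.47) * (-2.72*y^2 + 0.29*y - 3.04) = -7.3984*y^5 - 19.3936*y^4 + 0.764599999999999*y^3 - 22.0121*y^2 + 7.5549*y + 1.4288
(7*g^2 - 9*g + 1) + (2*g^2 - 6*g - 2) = 9*g^2 - 15*g - 1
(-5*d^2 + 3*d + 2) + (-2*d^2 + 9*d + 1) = -7*d^2 + 12*d + 3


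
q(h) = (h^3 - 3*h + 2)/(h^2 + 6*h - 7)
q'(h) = (-2*h - 6)*(h^3 - 3*h + 2)/(h^2 + 6*h - 7)^2 + (3*h^2 - 3)/(h^2 + 6*h - 7)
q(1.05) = 0.02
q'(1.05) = 0.38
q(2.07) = 0.48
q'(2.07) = 0.51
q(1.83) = 0.36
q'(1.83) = 0.49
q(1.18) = 0.07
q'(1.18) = 0.40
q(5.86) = 2.97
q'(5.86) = 0.76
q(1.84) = 0.36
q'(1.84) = 0.49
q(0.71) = -0.10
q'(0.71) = 0.33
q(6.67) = 3.60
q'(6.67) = 0.79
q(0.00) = -0.29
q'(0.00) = 0.18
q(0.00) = -0.29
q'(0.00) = 0.18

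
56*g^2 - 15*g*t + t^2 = (-8*g + t)*(-7*g + t)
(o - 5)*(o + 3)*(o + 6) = o^3 + 4*o^2 - 27*o - 90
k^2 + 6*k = k*(k + 6)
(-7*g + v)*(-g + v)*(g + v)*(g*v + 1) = 7*g^4*v - g^3*v^2 + 7*g^3 - 7*g^2*v^3 - g^2*v + g*v^4 - 7*g*v^2 + v^3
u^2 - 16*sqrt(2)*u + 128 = (u - 8*sqrt(2))^2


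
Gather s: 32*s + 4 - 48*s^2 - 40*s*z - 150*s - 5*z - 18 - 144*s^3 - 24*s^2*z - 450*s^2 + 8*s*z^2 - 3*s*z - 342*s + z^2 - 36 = -144*s^3 + s^2*(-24*z - 498) + s*(8*z^2 - 43*z - 460) + z^2 - 5*z - 50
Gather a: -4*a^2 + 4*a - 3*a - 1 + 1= -4*a^2 + a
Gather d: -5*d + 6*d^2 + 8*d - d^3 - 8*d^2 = -d^3 - 2*d^2 + 3*d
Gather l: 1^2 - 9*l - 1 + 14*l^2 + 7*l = 14*l^2 - 2*l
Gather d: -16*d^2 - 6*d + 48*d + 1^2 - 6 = -16*d^2 + 42*d - 5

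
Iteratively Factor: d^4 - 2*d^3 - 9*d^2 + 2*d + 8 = (d + 1)*(d^3 - 3*d^2 - 6*d + 8) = (d - 1)*(d + 1)*(d^2 - 2*d - 8) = (d - 4)*(d - 1)*(d + 1)*(d + 2)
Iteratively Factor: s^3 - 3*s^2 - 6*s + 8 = (s - 1)*(s^2 - 2*s - 8) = (s - 1)*(s + 2)*(s - 4)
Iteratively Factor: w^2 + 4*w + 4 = (w + 2)*(w + 2)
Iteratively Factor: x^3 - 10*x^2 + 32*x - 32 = (x - 2)*(x^2 - 8*x + 16) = (x - 4)*(x - 2)*(x - 4)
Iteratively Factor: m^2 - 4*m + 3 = (m - 3)*(m - 1)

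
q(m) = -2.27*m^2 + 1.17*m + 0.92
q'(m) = 1.17 - 4.54*m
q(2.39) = -9.25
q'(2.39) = -9.68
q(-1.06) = -2.87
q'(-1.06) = 5.98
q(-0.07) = 0.83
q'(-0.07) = 1.49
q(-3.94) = -38.93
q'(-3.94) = 19.06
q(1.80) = -4.33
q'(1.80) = -7.00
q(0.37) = 1.04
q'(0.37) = -0.51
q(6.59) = -89.95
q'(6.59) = -28.75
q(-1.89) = -9.40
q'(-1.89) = 9.75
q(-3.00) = -23.02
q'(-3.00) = 14.79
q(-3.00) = -23.02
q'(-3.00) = 14.79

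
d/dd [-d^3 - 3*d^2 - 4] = 3*d*(-d - 2)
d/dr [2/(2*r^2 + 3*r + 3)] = 2*(-4*r - 3)/(2*r^2 + 3*r + 3)^2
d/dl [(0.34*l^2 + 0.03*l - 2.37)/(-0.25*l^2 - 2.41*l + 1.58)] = (-0.8119*l^2 - 0.1106*l - 5.6643)/(0.0625*l^4 + 1.205*l^3 + 5.0181*l^2 - 7.6156*l + 2.4964)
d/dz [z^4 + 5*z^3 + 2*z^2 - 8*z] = 4*z^3 + 15*z^2 + 4*z - 8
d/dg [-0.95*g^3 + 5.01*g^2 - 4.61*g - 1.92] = -2.85*g^2 + 10.02*g - 4.61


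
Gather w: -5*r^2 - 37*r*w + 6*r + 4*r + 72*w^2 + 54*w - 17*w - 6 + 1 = -5*r^2 + 10*r + 72*w^2 + w*(37 - 37*r) - 5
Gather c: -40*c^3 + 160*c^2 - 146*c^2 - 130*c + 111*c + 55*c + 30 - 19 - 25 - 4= -40*c^3 + 14*c^2 + 36*c - 18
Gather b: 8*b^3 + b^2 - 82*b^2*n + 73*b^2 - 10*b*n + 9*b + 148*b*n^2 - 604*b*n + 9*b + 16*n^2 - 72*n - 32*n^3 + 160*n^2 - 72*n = 8*b^3 + b^2*(74 - 82*n) + b*(148*n^2 - 614*n + 18) - 32*n^3 + 176*n^2 - 144*n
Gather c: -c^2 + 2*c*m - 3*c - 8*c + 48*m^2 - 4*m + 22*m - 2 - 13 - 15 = -c^2 + c*(2*m - 11) + 48*m^2 + 18*m - 30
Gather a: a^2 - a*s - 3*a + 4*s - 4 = a^2 + a*(-s - 3) + 4*s - 4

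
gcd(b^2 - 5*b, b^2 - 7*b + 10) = b - 5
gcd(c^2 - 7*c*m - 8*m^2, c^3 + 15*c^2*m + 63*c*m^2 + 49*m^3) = c + m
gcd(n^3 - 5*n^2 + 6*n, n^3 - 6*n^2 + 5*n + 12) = n - 3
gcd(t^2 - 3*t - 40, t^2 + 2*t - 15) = t + 5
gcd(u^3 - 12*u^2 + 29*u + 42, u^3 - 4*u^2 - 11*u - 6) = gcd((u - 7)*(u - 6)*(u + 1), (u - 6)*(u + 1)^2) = u^2 - 5*u - 6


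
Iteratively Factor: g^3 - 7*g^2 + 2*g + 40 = (g + 2)*(g^2 - 9*g + 20) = (g - 5)*(g + 2)*(g - 4)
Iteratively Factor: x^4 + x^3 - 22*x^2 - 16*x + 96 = (x - 4)*(x^3 + 5*x^2 - 2*x - 24) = (x - 4)*(x - 2)*(x^2 + 7*x + 12) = (x - 4)*(x - 2)*(x + 3)*(x + 4)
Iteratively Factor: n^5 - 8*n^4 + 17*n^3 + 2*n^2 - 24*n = (n)*(n^4 - 8*n^3 + 17*n^2 + 2*n - 24) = n*(n - 3)*(n^3 - 5*n^2 + 2*n + 8) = n*(n - 4)*(n - 3)*(n^2 - n - 2) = n*(n - 4)*(n - 3)*(n - 2)*(n + 1)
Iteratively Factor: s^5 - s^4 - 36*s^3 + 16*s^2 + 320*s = (s + 4)*(s^4 - 5*s^3 - 16*s^2 + 80*s) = (s + 4)^2*(s^3 - 9*s^2 + 20*s) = (s - 4)*(s + 4)^2*(s^2 - 5*s) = s*(s - 4)*(s + 4)^2*(s - 5)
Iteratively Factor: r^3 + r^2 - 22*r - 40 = (r - 5)*(r^2 + 6*r + 8) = (r - 5)*(r + 4)*(r + 2)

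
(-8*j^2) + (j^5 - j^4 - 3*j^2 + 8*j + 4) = j^5 - j^4 - 11*j^2 + 8*j + 4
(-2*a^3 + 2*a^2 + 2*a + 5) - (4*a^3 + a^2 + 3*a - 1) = -6*a^3 + a^2 - a + 6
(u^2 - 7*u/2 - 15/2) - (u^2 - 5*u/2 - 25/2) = 5 - u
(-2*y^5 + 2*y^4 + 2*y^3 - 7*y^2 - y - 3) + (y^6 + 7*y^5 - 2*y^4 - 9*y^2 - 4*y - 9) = y^6 + 5*y^5 + 2*y^3 - 16*y^2 - 5*y - 12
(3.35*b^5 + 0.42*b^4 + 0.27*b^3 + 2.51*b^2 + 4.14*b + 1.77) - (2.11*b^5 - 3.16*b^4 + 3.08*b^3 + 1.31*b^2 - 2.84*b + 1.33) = 1.24*b^5 + 3.58*b^4 - 2.81*b^3 + 1.2*b^2 + 6.98*b + 0.44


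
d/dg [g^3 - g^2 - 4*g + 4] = 3*g^2 - 2*g - 4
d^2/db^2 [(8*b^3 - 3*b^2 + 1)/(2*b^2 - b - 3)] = 20*(5*b^3 + 3*b^2 + 21*b - 2)/(8*b^6 - 12*b^5 - 30*b^4 + 35*b^3 + 45*b^2 - 27*b - 27)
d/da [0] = 0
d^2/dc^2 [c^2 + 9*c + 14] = 2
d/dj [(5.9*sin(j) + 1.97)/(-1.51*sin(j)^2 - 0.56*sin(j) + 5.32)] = (8.909*sin(j)^2 + 5.9494*sin(j) + 32.4912)*cos(j)/(2.2801*sin(j)^4 + 1.6912*sin(j)^3 - 15.7528*sin(j)^2 - 5.9584*sin(j) + 28.3024)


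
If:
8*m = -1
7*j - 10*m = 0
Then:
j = -5/28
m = -1/8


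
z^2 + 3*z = z*(z + 3)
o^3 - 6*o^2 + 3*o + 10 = (o - 5)*(o - 2)*(o + 1)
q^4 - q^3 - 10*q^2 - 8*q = q*(q - 4)*(q + 1)*(q + 2)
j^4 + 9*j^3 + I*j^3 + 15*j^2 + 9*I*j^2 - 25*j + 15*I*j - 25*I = (j - 1)*(j + 5)^2*(j + I)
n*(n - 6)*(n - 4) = n^3 - 10*n^2 + 24*n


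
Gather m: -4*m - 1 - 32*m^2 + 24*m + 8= -32*m^2 + 20*m + 7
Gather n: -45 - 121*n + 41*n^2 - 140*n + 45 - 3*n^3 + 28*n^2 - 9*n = -3*n^3 + 69*n^2 - 270*n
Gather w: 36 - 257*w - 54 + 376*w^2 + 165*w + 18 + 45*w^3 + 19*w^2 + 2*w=45*w^3 + 395*w^2 - 90*w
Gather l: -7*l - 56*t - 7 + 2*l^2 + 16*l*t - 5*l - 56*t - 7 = 2*l^2 + l*(16*t - 12) - 112*t - 14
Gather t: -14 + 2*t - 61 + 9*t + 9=11*t - 66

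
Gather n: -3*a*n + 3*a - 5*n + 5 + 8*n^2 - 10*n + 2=3*a + 8*n^2 + n*(-3*a - 15) + 7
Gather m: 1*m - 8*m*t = m*(1 - 8*t)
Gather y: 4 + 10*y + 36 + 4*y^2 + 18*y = 4*y^2 + 28*y + 40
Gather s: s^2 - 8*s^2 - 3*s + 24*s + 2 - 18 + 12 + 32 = -7*s^2 + 21*s + 28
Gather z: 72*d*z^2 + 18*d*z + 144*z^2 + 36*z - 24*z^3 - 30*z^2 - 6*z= -24*z^3 + z^2*(72*d + 114) + z*(18*d + 30)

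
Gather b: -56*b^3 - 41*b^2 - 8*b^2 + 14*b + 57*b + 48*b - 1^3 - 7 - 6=-56*b^3 - 49*b^2 + 119*b - 14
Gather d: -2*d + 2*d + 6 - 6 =0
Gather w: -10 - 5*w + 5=-5*w - 5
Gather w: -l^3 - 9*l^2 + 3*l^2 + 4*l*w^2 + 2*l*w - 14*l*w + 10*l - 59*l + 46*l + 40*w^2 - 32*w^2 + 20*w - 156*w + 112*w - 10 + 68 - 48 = -l^3 - 6*l^2 - 3*l + w^2*(4*l + 8) + w*(-12*l - 24) + 10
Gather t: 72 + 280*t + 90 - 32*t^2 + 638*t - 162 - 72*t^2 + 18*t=-104*t^2 + 936*t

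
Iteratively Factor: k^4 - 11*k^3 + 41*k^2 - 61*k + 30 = (k - 2)*(k^3 - 9*k^2 + 23*k - 15) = (k - 5)*(k - 2)*(k^2 - 4*k + 3) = (k - 5)*(k - 2)*(k - 1)*(k - 3)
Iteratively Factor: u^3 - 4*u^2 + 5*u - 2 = (u - 2)*(u^2 - 2*u + 1) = (u - 2)*(u - 1)*(u - 1)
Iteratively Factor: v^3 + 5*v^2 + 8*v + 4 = (v + 2)*(v^2 + 3*v + 2) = (v + 1)*(v + 2)*(v + 2)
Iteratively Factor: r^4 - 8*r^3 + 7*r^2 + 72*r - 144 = (r - 3)*(r^3 - 5*r^2 - 8*r + 48) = (r - 3)*(r + 3)*(r^2 - 8*r + 16) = (r - 4)*(r - 3)*(r + 3)*(r - 4)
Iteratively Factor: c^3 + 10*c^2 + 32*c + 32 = (c + 2)*(c^2 + 8*c + 16) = (c + 2)*(c + 4)*(c + 4)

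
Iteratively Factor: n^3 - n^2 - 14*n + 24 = (n - 2)*(n^2 + n - 12) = (n - 3)*(n - 2)*(n + 4)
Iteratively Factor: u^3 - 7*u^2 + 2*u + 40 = (u - 5)*(u^2 - 2*u - 8) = (u - 5)*(u - 4)*(u + 2)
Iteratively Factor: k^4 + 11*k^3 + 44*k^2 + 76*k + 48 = (k + 3)*(k^3 + 8*k^2 + 20*k + 16) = (k + 3)*(k + 4)*(k^2 + 4*k + 4) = (k + 2)*(k + 3)*(k + 4)*(k + 2)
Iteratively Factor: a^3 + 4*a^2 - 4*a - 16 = (a + 4)*(a^2 - 4) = (a - 2)*(a + 4)*(a + 2)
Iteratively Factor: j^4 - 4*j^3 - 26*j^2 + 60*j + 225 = (j - 5)*(j^3 + j^2 - 21*j - 45) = (j - 5)*(j + 3)*(j^2 - 2*j - 15) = (j - 5)^2*(j + 3)*(j + 3)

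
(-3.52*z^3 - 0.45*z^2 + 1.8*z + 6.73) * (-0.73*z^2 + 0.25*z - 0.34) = 2.5696*z^5 - 0.5515*z^4 - 0.2297*z^3 - 4.3099*z^2 + 1.0705*z - 2.2882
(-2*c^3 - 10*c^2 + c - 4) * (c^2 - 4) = -2*c^5 - 10*c^4 + 9*c^3 + 36*c^2 - 4*c + 16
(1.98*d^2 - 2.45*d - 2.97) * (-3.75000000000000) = -7.425*d^2 + 9.1875*d + 11.1375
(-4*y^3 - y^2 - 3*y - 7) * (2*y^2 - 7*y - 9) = -8*y^5 + 26*y^4 + 37*y^3 + 16*y^2 + 76*y + 63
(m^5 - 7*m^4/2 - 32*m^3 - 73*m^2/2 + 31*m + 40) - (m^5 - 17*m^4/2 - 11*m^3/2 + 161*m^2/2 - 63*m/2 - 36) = 5*m^4 - 53*m^3/2 - 117*m^2 + 125*m/2 + 76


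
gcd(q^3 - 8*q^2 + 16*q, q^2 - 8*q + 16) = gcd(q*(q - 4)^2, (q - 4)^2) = q^2 - 8*q + 16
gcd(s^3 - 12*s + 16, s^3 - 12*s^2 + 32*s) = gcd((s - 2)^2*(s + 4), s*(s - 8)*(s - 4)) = 1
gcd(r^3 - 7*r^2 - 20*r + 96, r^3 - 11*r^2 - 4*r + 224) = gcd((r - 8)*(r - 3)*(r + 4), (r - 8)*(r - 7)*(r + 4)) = r^2 - 4*r - 32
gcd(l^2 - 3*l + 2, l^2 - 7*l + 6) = l - 1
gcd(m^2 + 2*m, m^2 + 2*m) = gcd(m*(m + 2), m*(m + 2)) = m^2 + 2*m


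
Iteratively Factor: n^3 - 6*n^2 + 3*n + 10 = (n - 2)*(n^2 - 4*n - 5) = (n - 5)*(n - 2)*(n + 1)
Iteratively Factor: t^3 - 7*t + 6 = (t - 1)*(t^2 + t - 6) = (t - 1)*(t + 3)*(t - 2)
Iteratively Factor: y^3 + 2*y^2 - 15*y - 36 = (y - 4)*(y^2 + 6*y + 9) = (y - 4)*(y + 3)*(y + 3)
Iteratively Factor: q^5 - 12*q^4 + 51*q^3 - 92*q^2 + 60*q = (q - 5)*(q^4 - 7*q^3 + 16*q^2 - 12*q) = (q - 5)*(q - 2)*(q^3 - 5*q^2 + 6*q) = (q - 5)*(q - 3)*(q - 2)*(q^2 - 2*q) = q*(q - 5)*(q - 3)*(q - 2)*(q - 2)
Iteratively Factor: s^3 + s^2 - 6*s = (s)*(s^2 + s - 6) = s*(s + 3)*(s - 2)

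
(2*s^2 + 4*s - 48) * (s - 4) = 2*s^3 - 4*s^2 - 64*s + 192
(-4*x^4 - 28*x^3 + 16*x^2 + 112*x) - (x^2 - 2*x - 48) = -4*x^4 - 28*x^3 + 15*x^2 + 114*x + 48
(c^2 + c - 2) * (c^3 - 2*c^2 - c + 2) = c^5 - c^4 - 5*c^3 + 5*c^2 + 4*c - 4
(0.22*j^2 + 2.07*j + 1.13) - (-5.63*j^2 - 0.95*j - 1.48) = 5.85*j^2 + 3.02*j + 2.61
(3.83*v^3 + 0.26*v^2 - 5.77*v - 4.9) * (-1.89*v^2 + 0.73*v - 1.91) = -7.2387*v^5 + 2.3045*v^4 + 3.7798*v^3 + 4.5523*v^2 + 7.4437*v + 9.359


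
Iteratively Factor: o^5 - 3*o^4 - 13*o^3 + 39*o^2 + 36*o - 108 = (o - 3)*(o^4 - 13*o^2 + 36) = (o - 3)*(o + 3)*(o^3 - 3*o^2 - 4*o + 12) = (o - 3)*(o - 2)*(o + 3)*(o^2 - o - 6) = (o - 3)^2*(o - 2)*(o + 3)*(o + 2)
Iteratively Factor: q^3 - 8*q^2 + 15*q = (q)*(q^2 - 8*q + 15) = q*(q - 5)*(q - 3)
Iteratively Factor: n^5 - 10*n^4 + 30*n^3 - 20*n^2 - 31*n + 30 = (n - 3)*(n^4 - 7*n^3 + 9*n^2 + 7*n - 10) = (n - 3)*(n - 1)*(n^3 - 6*n^2 + 3*n + 10) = (n - 5)*(n - 3)*(n - 1)*(n^2 - n - 2) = (n - 5)*(n - 3)*(n - 2)*(n - 1)*(n + 1)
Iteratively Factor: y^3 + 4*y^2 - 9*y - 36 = (y + 4)*(y^2 - 9) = (y - 3)*(y + 4)*(y + 3)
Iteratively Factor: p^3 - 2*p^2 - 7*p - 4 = (p - 4)*(p^2 + 2*p + 1) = (p - 4)*(p + 1)*(p + 1)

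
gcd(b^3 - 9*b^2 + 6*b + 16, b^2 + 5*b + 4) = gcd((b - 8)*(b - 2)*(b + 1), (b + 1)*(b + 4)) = b + 1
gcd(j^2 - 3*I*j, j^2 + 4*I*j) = j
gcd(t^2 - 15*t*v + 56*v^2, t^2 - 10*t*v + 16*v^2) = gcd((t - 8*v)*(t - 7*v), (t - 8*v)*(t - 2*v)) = t - 8*v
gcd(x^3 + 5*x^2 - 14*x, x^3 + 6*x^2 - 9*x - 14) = x^2 + 5*x - 14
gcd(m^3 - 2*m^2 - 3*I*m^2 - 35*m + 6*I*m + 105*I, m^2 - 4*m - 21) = m - 7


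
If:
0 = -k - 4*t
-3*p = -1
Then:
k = -4*t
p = 1/3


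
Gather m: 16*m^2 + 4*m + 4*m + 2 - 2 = 16*m^2 + 8*m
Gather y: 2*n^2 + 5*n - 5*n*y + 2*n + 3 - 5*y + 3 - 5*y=2*n^2 + 7*n + y*(-5*n - 10) + 6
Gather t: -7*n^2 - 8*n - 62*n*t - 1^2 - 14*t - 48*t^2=-7*n^2 - 8*n - 48*t^2 + t*(-62*n - 14) - 1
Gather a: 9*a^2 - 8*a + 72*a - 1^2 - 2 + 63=9*a^2 + 64*a + 60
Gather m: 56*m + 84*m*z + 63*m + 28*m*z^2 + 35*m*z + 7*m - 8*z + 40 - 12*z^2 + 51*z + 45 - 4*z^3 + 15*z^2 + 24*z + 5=m*(28*z^2 + 119*z + 126) - 4*z^3 + 3*z^2 + 67*z + 90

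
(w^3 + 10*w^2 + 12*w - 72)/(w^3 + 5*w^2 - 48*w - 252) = (w - 2)/(w - 7)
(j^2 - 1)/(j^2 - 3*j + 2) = (j + 1)/(j - 2)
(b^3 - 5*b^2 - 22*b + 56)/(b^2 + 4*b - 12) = (b^2 - 3*b - 28)/(b + 6)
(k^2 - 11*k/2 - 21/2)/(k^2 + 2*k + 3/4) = 2*(k - 7)/(2*k + 1)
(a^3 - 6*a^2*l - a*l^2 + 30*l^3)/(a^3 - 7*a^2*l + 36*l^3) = (a - 5*l)/(a - 6*l)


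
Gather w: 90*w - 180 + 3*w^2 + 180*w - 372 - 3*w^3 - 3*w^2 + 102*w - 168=-3*w^3 + 372*w - 720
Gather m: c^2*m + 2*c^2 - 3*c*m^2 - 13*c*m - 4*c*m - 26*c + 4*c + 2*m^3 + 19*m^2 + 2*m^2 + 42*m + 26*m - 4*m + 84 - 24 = 2*c^2 - 22*c + 2*m^3 + m^2*(21 - 3*c) + m*(c^2 - 17*c + 64) + 60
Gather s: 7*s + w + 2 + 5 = 7*s + w + 7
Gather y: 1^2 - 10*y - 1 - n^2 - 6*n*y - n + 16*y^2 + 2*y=-n^2 - n + 16*y^2 + y*(-6*n - 8)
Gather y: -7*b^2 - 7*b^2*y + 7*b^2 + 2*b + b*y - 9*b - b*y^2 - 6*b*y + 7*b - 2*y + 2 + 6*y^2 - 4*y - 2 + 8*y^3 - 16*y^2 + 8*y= 8*y^3 + y^2*(-b - 10) + y*(-7*b^2 - 5*b + 2)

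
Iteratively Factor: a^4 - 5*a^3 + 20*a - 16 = (a - 4)*(a^3 - a^2 - 4*a + 4) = (a - 4)*(a - 2)*(a^2 + a - 2) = (a - 4)*(a - 2)*(a + 2)*(a - 1)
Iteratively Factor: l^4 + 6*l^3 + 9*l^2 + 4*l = (l + 1)*(l^3 + 5*l^2 + 4*l) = (l + 1)*(l + 4)*(l^2 + l) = l*(l + 1)*(l + 4)*(l + 1)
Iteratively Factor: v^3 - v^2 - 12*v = (v - 4)*(v^2 + 3*v) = (v - 4)*(v + 3)*(v)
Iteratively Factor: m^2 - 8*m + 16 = (m - 4)*(m - 4)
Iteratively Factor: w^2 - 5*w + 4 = (w - 4)*(w - 1)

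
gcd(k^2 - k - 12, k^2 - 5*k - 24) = k + 3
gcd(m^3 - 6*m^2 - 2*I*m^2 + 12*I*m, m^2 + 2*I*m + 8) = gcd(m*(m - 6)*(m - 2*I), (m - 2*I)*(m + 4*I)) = m - 2*I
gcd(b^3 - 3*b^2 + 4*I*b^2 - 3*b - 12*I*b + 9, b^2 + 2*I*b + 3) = b + 3*I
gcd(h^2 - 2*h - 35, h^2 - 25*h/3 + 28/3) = h - 7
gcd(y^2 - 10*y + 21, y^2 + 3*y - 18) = y - 3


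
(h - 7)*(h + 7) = h^2 - 49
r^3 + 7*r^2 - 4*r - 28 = (r - 2)*(r + 2)*(r + 7)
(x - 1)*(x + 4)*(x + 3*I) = x^3 + 3*x^2 + 3*I*x^2 - 4*x + 9*I*x - 12*I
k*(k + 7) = k^2 + 7*k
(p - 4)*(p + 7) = p^2 + 3*p - 28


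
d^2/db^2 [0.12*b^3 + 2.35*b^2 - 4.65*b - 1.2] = 0.72*b + 4.7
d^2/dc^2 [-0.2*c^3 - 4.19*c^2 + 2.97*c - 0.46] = -1.2*c - 8.38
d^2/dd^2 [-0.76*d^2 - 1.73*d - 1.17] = -1.52000000000000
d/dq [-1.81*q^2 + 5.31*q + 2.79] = 5.31 - 3.62*q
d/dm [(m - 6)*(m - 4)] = 2*m - 10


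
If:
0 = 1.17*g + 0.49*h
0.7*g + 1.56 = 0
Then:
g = -2.23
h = 5.32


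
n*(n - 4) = n^2 - 4*n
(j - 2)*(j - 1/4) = j^2 - 9*j/4 + 1/2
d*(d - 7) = d^2 - 7*d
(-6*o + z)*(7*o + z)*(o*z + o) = -42*o^3*z - 42*o^3 + o^2*z^2 + o^2*z + o*z^3 + o*z^2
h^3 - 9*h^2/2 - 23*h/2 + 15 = (h - 6)*(h - 1)*(h + 5/2)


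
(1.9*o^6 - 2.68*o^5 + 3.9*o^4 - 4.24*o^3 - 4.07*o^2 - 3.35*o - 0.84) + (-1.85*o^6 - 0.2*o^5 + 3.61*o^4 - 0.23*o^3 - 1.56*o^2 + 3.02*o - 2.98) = 0.0499999999999998*o^6 - 2.88*o^5 + 7.51*o^4 - 4.47*o^3 - 5.63*o^2 - 0.33*o - 3.82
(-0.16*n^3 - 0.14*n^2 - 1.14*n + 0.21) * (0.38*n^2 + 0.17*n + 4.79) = -0.0608*n^5 - 0.0804*n^4 - 1.2234*n^3 - 0.7846*n^2 - 5.4249*n + 1.0059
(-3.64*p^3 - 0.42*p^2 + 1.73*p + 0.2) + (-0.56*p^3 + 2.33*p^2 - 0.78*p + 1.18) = -4.2*p^3 + 1.91*p^2 + 0.95*p + 1.38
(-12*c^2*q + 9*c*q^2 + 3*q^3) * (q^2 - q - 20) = -12*c^2*q^3 + 12*c^2*q^2 + 240*c^2*q + 9*c*q^4 - 9*c*q^3 - 180*c*q^2 + 3*q^5 - 3*q^4 - 60*q^3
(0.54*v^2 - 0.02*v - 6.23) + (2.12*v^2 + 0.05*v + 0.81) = 2.66*v^2 + 0.03*v - 5.42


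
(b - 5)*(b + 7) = b^2 + 2*b - 35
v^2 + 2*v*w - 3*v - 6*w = (v - 3)*(v + 2*w)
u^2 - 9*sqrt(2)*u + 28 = (u - 7*sqrt(2))*(u - 2*sqrt(2))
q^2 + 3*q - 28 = (q - 4)*(q + 7)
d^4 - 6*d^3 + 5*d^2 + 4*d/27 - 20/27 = (d - 5)*(d - 2/3)^2*(d + 1/3)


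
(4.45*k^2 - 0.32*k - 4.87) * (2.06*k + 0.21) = 9.167*k^3 + 0.2753*k^2 - 10.0994*k - 1.0227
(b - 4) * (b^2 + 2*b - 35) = b^3 - 2*b^2 - 43*b + 140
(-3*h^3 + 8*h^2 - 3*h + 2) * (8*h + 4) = -24*h^4 + 52*h^3 + 8*h^2 + 4*h + 8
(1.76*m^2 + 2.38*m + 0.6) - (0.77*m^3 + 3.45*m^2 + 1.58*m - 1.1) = -0.77*m^3 - 1.69*m^2 + 0.8*m + 1.7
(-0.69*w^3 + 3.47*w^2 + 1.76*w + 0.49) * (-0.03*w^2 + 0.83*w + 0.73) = 0.0207*w^5 - 0.6768*w^4 + 2.3236*w^3 + 3.9792*w^2 + 1.6915*w + 0.3577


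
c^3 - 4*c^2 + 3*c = c*(c - 3)*(c - 1)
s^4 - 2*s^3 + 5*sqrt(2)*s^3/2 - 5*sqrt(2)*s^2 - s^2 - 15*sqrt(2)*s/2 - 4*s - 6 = (s - 3)*(s + 1)*(s + sqrt(2)/2)*(s + 2*sqrt(2))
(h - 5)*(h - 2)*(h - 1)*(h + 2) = h^4 - 6*h^3 + h^2 + 24*h - 20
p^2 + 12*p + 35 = (p + 5)*(p + 7)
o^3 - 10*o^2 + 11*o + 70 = (o - 7)*(o - 5)*(o + 2)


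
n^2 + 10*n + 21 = (n + 3)*(n + 7)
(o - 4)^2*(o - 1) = o^3 - 9*o^2 + 24*o - 16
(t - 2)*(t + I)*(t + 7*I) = t^3 - 2*t^2 + 8*I*t^2 - 7*t - 16*I*t + 14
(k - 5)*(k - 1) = k^2 - 6*k + 5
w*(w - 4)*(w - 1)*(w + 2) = w^4 - 3*w^3 - 6*w^2 + 8*w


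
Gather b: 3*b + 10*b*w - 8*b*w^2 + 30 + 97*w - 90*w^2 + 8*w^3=b*(-8*w^2 + 10*w + 3) + 8*w^3 - 90*w^2 + 97*w + 30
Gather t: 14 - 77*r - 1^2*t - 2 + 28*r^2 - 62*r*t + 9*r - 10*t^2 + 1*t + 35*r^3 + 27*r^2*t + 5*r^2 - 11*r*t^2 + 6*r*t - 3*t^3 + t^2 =35*r^3 + 33*r^2 - 68*r - 3*t^3 + t^2*(-11*r - 9) + t*(27*r^2 - 56*r) + 12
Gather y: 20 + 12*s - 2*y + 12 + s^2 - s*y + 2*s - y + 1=s^2 + 14*s + y*(-s - 3) + 33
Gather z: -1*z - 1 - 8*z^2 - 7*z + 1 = -8*z^2 - 8*z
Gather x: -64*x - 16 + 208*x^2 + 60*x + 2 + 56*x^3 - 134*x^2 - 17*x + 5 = 56*x^3 + 74*x^2 - 21*x - 9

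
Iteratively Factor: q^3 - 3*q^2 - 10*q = (q)*(q^2 - 3*q - 10) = q*(q + 2)*(q - 5)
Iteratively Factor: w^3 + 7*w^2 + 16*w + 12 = (w + 3)*(w^2 + 4*w + 4) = (w + 2)*(w + 3)*(w + 2)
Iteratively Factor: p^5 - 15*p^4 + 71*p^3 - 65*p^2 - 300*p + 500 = (p - 5)*(p^4 - 10*p^3 + 21*p^2 + 40*p - 100) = (p - 5)*(p + 2)*(p^3 - 12*p^2 + 45*p - 50) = (p - 5)*(p - 2)*(p + 2)*(p^2 - 10*p + 25) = (p - 5)^2*(p - 2)*(p + 2)*(p - 5)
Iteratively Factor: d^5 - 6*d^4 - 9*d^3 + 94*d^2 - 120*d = (d - 5)*(d^4 - d^3 - 14*d^2 + 24*d) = (d - 5)*(d - 2)*(d^3 + d^2 - 12*d) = (d - 5)*(d - 3)*(d - 2)*(d^2 + 4*d) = (d - 5)*(d - 3)*(d - 2)*(d + 4)*(d)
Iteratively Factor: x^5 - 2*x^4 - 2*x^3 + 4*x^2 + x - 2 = (x - 2)*(x^4 - 2*x^2 + 1) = (x - 2)*(x - 1)*(x^3 + x^2 - x - 1) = (x - 2)*(x - 1)*(x + 1)*(x^2 - 1) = (x - 2)*(x - 1)*(x + 1)^2*(x - 1)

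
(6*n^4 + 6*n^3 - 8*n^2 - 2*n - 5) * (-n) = -6*n^5 - 6*n^4 + 8*n^3 + 2*n^2 + 5*n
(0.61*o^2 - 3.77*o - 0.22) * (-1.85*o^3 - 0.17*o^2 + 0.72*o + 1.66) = -1.1285*o^5 + 6.8708*o^4 + 1.4871*o^3 - 1.6644*o^2 - 6.4166*o - 0.3652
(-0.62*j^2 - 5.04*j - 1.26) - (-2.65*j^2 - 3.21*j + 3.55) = 2.03*j^2 - 1.83*j - 4.81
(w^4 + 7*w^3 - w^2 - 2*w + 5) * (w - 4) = w^5 + 3*w^4 - 29*w^3 + 2*w^2 + 13*w - 20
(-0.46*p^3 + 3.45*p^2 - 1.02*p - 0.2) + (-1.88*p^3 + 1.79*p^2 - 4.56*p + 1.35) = -2.34*p^3 + 5.24*p^2 - 5.58*p + 1.15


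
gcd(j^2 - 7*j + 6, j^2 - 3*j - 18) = j - 6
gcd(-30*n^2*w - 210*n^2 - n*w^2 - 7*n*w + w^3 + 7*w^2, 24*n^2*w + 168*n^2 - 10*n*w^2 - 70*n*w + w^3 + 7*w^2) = -6*n*w - 42*n + w^2 + 7*w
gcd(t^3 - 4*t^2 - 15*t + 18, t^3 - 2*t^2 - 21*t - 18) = t^2 - 3*t - 18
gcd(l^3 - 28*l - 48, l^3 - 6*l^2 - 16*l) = l + 2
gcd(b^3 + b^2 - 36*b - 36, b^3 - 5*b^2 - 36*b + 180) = b^2 - 36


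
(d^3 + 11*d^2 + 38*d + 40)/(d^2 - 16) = (d^2 + 7*d + 10)/(d - 4)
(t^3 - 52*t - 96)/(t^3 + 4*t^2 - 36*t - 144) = (t^2 - 6*t - 16)/(t^2 - 2*t - 24)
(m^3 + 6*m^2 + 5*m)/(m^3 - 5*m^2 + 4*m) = (m^2 + 6*m + 5)/(m^2 - 5*m + 4)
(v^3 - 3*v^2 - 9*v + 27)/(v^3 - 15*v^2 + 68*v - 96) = (v^2 - 9)/(v^2 - 12*v + 32)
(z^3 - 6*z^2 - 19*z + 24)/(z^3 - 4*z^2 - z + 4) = (z^2 - 5*z - 24)/(z^2 - 3*z - 4)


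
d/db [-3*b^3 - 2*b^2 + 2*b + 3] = -9*b^2 - 4*b + 2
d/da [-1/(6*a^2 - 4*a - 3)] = 4*(3*a - 1)/(-6*a^2 + 4*a + 3)^2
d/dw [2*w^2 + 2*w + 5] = 4*w + 2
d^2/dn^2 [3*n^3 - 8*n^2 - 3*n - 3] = 18*n - 16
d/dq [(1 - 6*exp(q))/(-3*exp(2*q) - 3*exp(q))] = (-6*exp(2*q) + 2*exp(q) + 1)*exp(-q)/(3*(exp(2*q) + 2*exp(q) + 1))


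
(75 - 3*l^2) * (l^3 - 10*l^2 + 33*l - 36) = -3*l^5 + 30*l^4 - 24*l^3 - 642*l^2 + 2475*l - 2700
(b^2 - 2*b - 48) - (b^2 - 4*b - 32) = 2*b - 16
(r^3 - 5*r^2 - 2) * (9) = 9*r^3 - 45*r^2 - 18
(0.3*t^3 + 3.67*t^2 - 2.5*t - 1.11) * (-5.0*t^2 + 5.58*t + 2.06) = -1.5*t^5 - 16.676*t^4 + 33.5966*t^3 - 0.839799999999999*t^2 - 11.3438*t - 2.2866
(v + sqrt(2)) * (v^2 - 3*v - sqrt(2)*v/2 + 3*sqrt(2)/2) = v^3 - 3*v^2 + sqrt(2)*v^2/2 - 3*sqrt(2)*v/2 - v + 3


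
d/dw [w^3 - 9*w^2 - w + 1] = 3*w^2 - 18*w - 1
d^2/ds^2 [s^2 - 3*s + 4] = 2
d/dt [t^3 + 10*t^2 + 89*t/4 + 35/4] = 3*t^2 + 20*t + 89/4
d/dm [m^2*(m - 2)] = m*(3*m - 4)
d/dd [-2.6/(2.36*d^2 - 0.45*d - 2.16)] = (12.272*d - 1.17)/(-2.36*d^2 + 0.45*d + 2.16)^2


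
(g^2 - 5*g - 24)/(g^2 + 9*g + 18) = (g - 8)/(g + 6)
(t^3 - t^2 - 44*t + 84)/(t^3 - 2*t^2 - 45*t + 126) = (t - 2)/(t - 3)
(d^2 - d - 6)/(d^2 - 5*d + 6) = (d + 2)/(d - 2)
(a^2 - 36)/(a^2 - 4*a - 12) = (a + 6)/(a + 2)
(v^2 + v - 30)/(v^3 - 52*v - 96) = (v - 5)/(v^2 - 6*v - 16)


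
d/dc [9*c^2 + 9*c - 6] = 18*c + 9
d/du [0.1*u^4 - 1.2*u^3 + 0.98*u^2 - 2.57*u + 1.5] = 0.4*u^3 - 3.6*u^2 + 1.96*u - 2.57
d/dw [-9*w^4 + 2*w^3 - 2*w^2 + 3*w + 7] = -36*w^3 + 6*w^2 - 4*w + 3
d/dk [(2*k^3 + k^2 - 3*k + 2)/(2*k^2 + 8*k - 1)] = (4*k^4 + 32*k^3 + 8*k^2 - 10*k - 13)/(4*k^4 + 32*k^3 + 60*k^2 - 16*k + 1)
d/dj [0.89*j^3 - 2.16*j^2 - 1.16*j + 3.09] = 2.67*j^2 - 4.32*j - 1.16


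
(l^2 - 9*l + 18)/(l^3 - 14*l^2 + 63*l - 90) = 1/(l - 5)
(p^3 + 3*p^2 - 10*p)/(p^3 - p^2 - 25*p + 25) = p*(p - 2)/(p^2 - 6*p + 5)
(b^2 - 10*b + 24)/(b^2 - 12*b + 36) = (b - 4)/(b - 6)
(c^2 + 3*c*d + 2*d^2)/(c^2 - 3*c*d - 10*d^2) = (c + d)/(c - 5*d)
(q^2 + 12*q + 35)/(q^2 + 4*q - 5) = (q + 7)/(q - 1)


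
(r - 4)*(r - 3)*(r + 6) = r^3 - r^2 - 30*r + 72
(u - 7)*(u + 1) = u^2 - 6*u - 7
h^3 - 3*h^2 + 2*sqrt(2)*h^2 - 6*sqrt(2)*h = h*(h - 3)*(h + 2*sqrt(2))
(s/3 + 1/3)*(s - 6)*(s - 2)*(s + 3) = s^4/3 - 4*s^3/3 - 17*s^2/3 + 8*s + 12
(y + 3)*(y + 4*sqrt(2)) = y^2 + 3*y + 4*sqrt(2)*y + 12*sqrt(2)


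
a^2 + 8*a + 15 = (a + 3)*(a + 5)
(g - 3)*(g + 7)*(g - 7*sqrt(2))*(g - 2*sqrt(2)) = g^4 - 9*sqrt(2)*g^3 + 4*g^3 - 36*sqrt(2)*g^2 + 7*g^2 + 112*g + 189*sqrt(2)*g - 588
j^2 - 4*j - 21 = (j - 7)*(j + 3)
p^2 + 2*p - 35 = (p - 5)*(p + 7)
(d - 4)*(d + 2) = d^2 - 2*d - 8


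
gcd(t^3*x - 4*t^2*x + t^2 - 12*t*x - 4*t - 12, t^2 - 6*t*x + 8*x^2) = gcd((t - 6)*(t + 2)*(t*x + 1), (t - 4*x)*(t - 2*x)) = 1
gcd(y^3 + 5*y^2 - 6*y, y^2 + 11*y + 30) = y + 6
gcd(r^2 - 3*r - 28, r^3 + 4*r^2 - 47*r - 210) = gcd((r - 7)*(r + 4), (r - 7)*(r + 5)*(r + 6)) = r - 7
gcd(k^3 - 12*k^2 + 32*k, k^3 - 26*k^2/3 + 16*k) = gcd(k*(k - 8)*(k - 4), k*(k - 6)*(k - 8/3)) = k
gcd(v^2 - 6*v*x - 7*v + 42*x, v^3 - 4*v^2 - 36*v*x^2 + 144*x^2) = -v + 6*x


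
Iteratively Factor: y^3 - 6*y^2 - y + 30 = (y + 2)*(y^2 - 8*y + 15) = (y - 3)*(y + 2)*(y - 5)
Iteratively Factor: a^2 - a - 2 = (a - 2)*(a + 1)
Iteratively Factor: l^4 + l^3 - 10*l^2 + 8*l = (l)*(l^3 + l^2 - 10*l + 8) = l*(l + 4)*(l^2 - 3*l + 2) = l*(l - 2)*(l + 4)*(l - 1)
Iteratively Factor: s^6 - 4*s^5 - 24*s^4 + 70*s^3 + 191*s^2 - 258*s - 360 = (s + 3)*(s^5 - 7*s^4 - 3*s^3 + 79*s^2 - 46*s - 120) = (s - 4)*(s + 3)*(s^4 - 3*s^3 - 15*s^2 + 19*s + 30) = (s - 4)*(s + 1)*(s + 3)*(s^3 - 4*s^2 - 11*s + 30) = (s - 4)*(s - 2)*(s + 1)*(s + 3)*(s^2 - 2*s - 15) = (s - 5)*(s - 4)*(s - 2)*(s + 1)*(s + 3)*(s + 3)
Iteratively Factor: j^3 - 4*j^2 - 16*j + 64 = (j - 4)*(j^2 - 16) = (j - 4)^2*(j + 4)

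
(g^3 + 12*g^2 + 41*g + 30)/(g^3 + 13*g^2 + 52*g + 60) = (g + 1)/(g + 2)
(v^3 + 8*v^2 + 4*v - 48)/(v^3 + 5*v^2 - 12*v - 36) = (v^2 + 2*v - 8)/(v^2 - v - 6)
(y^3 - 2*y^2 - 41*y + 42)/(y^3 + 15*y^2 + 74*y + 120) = (y^2 - 8*y + 7)/(y^2 + 9*y + 20)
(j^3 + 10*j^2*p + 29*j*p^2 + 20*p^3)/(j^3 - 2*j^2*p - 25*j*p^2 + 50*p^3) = (j^2 + 5*j*p + 4*p^2)/(j^2 - 7*j*p + 10*p^2)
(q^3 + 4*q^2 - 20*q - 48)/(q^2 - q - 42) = (q^2 - 2*q - 8)/(q - 7)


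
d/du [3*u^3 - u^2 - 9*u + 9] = 9*u^2 - 2*u - 9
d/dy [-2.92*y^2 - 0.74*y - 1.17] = -5.84*y - 0.74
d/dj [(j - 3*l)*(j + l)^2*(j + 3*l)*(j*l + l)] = l*(j + l)*((j + 1)*(j - 3*l)*(j + l) + 2*(j + 1)*(j - 3*l)*(j + 3*l) + (j + 1)*(j + l)*(j + 3*l) + (j - 3*l)*(j + l)*(j + 3*l))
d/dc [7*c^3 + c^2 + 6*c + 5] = 21*c^2 + 2*c + 6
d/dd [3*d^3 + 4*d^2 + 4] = d*(9*d + 8)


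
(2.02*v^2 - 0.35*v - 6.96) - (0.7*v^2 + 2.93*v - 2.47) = 1.32*v^2 - 3.28*v - 4.49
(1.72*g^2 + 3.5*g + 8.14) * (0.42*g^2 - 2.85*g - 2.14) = 0.7224*g^4 - 3.432*g^3 - 10.237*g^2 - 30.689*g - 17.4196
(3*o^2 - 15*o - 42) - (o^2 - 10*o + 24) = 2*o^2 - 5*o - 66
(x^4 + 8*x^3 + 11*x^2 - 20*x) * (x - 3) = x^5 + 5*x^4 - 13*x^3 - 53*x^2 + 60*x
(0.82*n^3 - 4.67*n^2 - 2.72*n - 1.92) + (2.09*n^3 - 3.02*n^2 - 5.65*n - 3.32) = 2.91*n^3 - 7.69*n^2 - 8.37*n - 5.24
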